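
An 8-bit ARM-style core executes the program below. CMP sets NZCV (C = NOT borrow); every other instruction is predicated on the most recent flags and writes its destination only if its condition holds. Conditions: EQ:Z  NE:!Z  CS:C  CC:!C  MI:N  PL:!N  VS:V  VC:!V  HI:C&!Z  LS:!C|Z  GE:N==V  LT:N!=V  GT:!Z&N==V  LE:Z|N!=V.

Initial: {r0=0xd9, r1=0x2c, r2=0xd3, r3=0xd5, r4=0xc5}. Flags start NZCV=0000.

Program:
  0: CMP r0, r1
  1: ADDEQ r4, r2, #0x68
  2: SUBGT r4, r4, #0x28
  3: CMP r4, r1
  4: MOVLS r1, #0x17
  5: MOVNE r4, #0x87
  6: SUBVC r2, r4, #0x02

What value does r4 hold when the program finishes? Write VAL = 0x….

0: ✓ CMP  NZCV=1010
1: · ADDEQ
2: · SUBGT
3: ✓ CMP  NZCV=1010
4: · MOVLS
5: ✓ MOVNE  r4←0x87
6: ✓ SUBVC  r2←0x85

VAL = 0x87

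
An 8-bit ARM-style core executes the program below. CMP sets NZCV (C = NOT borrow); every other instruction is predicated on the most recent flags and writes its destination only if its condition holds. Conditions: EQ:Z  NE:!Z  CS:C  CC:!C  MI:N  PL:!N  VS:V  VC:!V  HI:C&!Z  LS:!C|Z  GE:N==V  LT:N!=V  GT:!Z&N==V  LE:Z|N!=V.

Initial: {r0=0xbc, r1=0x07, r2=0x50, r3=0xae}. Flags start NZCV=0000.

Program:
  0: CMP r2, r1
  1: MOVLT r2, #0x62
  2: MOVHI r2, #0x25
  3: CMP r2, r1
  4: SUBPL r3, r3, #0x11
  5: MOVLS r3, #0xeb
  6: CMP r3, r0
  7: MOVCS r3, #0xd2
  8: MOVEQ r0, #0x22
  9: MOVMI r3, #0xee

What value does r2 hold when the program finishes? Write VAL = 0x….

VAL = 0x25

0: ✓ CMP  NZCV=0010
1: · MOVLT
2: ✓ MOVHI  r2←0x25
3: ✓ CMP  NZCV=0010
4: ✓ SUBPL  r3←0x9d
5: · MOVLS
6: ✓ CMP  NZCV=1000
7: · MOVCS
8: · MOVEQ
9: ✓ MOVMI  r3←0xee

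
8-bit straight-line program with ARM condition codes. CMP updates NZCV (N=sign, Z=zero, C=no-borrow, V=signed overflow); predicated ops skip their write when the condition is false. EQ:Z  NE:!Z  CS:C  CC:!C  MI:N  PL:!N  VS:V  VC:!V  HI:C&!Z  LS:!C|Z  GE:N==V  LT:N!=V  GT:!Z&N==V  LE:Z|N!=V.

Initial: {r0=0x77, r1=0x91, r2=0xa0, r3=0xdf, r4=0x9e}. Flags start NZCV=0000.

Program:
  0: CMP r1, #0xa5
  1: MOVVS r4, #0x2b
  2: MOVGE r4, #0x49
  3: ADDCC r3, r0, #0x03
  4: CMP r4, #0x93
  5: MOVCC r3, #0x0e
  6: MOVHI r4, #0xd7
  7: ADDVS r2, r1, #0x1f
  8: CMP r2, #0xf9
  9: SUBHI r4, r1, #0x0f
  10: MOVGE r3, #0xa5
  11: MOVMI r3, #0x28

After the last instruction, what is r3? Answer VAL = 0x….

VAL = 0x28

0: ✓ CMP  NZCV=1000
1: · MOVVS
2: · MOVGE
3: ✓ ADDCC  r3←0x7a
4: ✓ CMP  NZCV=0010
5: · MOVCC
6: ✓ MOVHI  r4←0xd7
7: · ADDVS
8: ✓ CMP  NZCV=1000
9: · SUBHI
10: · MOVGE
11: ✓ MOVMI  r3←0x28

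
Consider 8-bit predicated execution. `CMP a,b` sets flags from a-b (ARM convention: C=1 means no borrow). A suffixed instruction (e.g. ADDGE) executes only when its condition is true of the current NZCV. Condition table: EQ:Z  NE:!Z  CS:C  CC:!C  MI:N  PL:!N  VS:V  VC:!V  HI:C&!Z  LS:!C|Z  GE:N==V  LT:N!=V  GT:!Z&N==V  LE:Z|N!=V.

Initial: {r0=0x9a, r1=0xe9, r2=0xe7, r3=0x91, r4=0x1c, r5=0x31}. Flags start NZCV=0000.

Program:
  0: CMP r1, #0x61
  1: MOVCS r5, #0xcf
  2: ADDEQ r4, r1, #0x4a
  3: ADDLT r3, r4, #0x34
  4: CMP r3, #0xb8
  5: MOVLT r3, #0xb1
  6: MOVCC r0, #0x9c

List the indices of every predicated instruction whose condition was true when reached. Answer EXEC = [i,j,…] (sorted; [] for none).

EXEC = [1,3,6]

0: ✓ CMP  NZCV=1010
1: ✓ MOVCS  r5←0xcf
2: · ADDEQ
3: ✓ ADDLT  r3←0x50
4: ✓ CMP  NZCV=1001
5: · MOVLT
6: ✓ MOVCC  r0←0x9c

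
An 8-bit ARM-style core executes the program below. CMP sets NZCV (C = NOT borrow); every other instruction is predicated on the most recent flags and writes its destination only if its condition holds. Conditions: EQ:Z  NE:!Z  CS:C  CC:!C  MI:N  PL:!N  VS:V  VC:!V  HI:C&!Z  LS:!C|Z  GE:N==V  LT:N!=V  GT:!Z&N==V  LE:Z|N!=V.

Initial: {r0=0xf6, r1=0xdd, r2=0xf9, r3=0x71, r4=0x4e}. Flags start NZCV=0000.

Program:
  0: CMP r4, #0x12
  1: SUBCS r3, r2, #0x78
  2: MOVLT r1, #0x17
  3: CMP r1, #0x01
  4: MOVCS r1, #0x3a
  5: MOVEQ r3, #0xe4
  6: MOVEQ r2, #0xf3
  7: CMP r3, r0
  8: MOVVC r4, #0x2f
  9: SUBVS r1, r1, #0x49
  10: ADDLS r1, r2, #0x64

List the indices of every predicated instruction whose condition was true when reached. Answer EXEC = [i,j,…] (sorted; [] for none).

EXEC = [1,4,8,10]

[0] flags=0010 → (cmp)
[1] flags=0010 CS?T → r3=0x81
[2] flags=0010 LT?F → skip
[3] flags=1010 → (cmp)
[4] flags=1010 CS?T → r1=0x3a
[5] flags=1010 EQ?F → skip
[6] flags=1010 EQ?F → skip
[7] flags=1000 → (cmp)
[8] flags=1000 VC?T → r4=0x2f
[9] flags=1000 VS?F → skip
[10] flags=1000 LS?T → r1=0x5d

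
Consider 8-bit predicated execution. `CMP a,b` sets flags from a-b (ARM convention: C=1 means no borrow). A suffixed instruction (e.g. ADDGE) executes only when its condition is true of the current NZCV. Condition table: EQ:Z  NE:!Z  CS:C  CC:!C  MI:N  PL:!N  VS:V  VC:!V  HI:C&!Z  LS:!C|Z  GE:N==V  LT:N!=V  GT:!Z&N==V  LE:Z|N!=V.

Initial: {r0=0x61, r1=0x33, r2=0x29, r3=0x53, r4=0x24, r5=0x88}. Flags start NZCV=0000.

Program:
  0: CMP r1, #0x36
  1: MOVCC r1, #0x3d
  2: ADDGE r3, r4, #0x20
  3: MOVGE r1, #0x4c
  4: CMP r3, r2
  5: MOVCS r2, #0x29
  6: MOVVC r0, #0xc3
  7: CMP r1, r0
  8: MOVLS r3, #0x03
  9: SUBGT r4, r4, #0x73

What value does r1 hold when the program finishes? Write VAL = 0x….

VAL = 0x3d

0: ✓ CMP  NZCV=1000
1: ✓ MOVCC  r1←0x3d
2: · ADDGE
3: · MOVGE
4: ✓ CMP  NZCV=0010
5: ✓ MOVCS  r2←0x29
6: ✓ MOVVC  r0←0xc3
7: ✓ CMP  NZCV=0000
8: ✓ MOVLS  r3←0x03
9: ✓ SUBGT  r4←0xb1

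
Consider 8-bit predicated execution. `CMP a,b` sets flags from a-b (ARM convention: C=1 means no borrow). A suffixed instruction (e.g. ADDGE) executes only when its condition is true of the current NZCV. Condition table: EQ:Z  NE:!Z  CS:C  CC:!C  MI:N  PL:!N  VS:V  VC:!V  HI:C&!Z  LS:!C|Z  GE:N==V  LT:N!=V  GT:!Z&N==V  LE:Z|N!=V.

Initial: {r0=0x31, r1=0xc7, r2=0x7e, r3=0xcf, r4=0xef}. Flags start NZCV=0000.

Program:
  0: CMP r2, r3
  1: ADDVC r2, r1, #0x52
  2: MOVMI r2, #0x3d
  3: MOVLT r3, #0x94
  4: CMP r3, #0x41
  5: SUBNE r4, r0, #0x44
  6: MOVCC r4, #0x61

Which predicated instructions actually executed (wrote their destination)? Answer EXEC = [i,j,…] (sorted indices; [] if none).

0: ✓ CMP  NZCV=1001
1: · ADDVC
2: ✓ MOVMI  r2←0x3d
3: · MOVLT
4: ✓ CMP  NZCV=1010
5: ✓ SUBNE  r4←0xed
6: · MOVCC

EXEC = [2,5]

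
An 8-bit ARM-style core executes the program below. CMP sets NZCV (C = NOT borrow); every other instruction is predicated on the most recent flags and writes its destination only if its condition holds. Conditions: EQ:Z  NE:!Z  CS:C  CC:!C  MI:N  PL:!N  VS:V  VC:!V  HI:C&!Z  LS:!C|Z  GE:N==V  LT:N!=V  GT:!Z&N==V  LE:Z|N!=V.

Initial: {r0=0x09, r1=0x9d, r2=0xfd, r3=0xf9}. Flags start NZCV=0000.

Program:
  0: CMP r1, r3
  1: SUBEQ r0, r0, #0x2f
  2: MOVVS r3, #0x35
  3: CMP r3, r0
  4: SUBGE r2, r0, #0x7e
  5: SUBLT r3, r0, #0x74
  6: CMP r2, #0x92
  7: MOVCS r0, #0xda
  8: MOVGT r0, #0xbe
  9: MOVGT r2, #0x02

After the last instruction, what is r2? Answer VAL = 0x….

[0] flags=1000 → (cmp)
[1] flags=1000 EQ?F → skip
[2] flags=1000 VS?F → skip
[3] flags=1010 → (cmp)
[4] flags=1010 GE?F → skip
[5] flags=1010 LT?T → r3=0x95
[6] flags=0010 → (cmp)
[7] flags=0010 CS?T → r0=0xda
[8] flags=0010 GT?T → r0=0xbe
[9] flags=0010 GT?T → r2=0x02

VAL = 0x02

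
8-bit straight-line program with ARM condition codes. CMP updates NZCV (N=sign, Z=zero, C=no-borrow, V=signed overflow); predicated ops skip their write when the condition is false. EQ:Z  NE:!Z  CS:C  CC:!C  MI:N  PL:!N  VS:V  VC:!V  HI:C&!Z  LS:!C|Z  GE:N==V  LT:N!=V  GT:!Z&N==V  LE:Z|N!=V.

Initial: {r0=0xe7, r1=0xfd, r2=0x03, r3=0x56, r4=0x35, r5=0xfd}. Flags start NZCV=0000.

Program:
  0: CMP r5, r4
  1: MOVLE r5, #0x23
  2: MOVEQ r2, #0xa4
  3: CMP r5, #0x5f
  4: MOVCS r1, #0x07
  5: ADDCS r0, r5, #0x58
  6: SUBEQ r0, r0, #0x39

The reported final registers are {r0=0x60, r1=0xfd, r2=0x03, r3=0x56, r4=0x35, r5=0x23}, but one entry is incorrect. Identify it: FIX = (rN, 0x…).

FIX = (r0, 0xe7)

0: ✓ CMP  NZCV=1010
1: ✓ MOVLE  r5←0x23
2: · MOVEQ
3: ✓ CMP  NZCV=1000
4: · MOVCS
5: · ADDCS
6: · SUBEQ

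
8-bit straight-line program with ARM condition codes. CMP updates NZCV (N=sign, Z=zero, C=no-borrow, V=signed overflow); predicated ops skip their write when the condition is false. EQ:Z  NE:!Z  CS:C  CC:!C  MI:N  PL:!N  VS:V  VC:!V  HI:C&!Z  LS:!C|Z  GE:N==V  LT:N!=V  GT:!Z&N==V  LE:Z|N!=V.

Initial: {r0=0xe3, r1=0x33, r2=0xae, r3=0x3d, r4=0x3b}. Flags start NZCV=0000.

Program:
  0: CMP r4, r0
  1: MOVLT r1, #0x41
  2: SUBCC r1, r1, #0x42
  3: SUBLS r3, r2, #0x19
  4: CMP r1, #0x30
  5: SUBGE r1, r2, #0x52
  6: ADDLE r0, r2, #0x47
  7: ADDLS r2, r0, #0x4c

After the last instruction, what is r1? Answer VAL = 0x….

VAL = 0xf1

[0] flags=0000 → (cmp)
[1] flags=0000 LT?F → skip
[2] flags=0000 CC?T → r1=0xf1
[3] flags=0000 LS?T → r3=0x95
[4] flags=1010 → (cmp)
[5] flags=1010 GE?F → skip
[6] flags=1010 LE?T → r0=0xf5
[7] flags=1010 LS?F → skip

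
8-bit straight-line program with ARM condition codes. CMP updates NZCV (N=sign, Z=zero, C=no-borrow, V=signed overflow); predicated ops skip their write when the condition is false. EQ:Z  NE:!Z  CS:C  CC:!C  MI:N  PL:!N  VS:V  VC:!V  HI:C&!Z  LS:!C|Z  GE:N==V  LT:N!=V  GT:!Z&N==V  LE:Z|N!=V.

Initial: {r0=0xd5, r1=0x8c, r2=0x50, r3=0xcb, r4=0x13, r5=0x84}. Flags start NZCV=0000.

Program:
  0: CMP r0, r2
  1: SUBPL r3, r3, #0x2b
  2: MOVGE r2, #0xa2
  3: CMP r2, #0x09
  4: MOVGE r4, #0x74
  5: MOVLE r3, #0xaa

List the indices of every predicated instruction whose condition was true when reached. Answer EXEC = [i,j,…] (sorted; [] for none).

[0] flags=1010 → (cmp)
[1] flags=1010 PL?F → skip
[2] flags=1010 GE?F → skip
[3] flags=0010 → (cmp)
[4] flags=0010 GE?T → r4=0x74
[5] flags=0010 LE?F → skip

EXEC = [4]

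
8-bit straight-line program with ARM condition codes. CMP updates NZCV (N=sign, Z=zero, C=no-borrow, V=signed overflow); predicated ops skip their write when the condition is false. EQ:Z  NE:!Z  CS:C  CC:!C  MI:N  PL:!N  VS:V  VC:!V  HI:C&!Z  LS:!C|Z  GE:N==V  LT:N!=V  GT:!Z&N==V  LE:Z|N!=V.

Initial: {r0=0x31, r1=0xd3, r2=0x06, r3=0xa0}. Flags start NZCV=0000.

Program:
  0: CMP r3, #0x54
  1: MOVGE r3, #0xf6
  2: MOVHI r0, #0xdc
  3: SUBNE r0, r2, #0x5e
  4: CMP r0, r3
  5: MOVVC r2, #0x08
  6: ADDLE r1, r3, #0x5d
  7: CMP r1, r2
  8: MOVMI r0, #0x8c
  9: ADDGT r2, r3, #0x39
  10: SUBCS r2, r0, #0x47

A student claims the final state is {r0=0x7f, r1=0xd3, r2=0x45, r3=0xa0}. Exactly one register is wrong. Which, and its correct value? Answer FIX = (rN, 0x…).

[0] flags=0011 → (cmp)
[1] flags=0011 GE?F → skip
[2] flags=0011 HI?T → r0=0xdc
[3] flags=0011 NE?T → r0=0xa8
[4] flags=0010 → (cmp)
[5] flags=0010 VC?T → r2=0x08
[6] flags=0010 LE?F → skip
[7] flags=1010 → (cmp)
[8] flags=1010 MI?T → r0=0x8c
[9] flags=1010 GT?F → skip
[10] flags=1010 CS?T → r2=0x45

FIX = (r0, 0x8c)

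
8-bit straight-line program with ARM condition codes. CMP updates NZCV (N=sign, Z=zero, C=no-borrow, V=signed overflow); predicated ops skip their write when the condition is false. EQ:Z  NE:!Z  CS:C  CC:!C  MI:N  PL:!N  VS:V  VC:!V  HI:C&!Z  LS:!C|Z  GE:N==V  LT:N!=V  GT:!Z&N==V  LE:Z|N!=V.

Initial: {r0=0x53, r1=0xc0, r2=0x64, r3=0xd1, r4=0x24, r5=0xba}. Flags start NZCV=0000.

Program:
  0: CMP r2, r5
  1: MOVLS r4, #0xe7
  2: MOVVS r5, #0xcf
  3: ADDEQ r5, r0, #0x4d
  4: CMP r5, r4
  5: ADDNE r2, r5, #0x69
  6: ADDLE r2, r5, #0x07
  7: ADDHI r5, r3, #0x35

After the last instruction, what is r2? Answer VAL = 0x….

VAL = 0xd6

0: ✓ CMP  NZCV=1001
1: ✓ MOVLS  r4←0xe7
2: ✓ MOVVS  r5←0xcf
3: · ADDEQ
4: ✓ CMP  NZCV=1000
5: ✓ ADDNE  r2←0x38
6: ✓ ADDLE  r2←0xd6
7: · ADDHI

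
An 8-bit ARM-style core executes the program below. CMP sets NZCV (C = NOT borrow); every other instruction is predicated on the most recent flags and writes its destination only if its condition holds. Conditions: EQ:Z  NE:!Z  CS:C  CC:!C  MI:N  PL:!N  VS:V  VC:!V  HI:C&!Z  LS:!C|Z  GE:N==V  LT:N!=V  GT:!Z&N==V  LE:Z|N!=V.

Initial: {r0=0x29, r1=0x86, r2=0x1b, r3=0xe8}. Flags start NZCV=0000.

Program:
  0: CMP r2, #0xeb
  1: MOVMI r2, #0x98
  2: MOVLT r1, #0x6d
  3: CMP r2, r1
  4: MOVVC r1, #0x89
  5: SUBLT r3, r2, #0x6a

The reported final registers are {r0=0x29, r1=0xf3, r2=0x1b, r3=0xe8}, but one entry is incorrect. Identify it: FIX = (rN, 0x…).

FIX = (r1, 0x86)

[0] flags=0000 → (cmp)
[1] flags=0000 MI?F → skip
[2] flags=0000 LT?F → skip
[3] flags=1001 → (cmp)
[4] flags=1001 VC?F → skip
[5] flags=1001 LT?F → skip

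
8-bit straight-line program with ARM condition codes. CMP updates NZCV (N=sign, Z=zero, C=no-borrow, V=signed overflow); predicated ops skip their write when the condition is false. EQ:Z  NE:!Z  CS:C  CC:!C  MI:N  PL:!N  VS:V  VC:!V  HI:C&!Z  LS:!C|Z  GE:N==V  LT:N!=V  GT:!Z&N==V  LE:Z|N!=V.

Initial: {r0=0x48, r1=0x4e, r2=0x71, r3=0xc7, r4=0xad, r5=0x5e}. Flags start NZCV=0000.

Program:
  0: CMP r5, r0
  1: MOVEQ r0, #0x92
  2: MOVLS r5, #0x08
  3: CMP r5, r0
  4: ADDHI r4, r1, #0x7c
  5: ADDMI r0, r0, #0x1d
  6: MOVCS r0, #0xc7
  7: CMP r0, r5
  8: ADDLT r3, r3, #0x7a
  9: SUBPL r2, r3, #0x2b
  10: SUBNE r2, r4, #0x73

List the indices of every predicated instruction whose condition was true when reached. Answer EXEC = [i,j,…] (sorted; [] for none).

EXEC = [4,6,8,9,10]

0: ✓ CMP  NZCV=0010
1: · MOVEQ
2: · MOVLS
3: ✓ CMP  NZCV=0010
4: ✓ ADDHI  r4←0xca
5: · ADDMI
6: ✓ MOVCS  r0←0xc7
7: ✓ CMP  NZCV=0011
8: ✓ ADDLT  r3←0x41
9: ✓ SUBPL  r2←0x16
10: ✓ SUBNE  r2←0x57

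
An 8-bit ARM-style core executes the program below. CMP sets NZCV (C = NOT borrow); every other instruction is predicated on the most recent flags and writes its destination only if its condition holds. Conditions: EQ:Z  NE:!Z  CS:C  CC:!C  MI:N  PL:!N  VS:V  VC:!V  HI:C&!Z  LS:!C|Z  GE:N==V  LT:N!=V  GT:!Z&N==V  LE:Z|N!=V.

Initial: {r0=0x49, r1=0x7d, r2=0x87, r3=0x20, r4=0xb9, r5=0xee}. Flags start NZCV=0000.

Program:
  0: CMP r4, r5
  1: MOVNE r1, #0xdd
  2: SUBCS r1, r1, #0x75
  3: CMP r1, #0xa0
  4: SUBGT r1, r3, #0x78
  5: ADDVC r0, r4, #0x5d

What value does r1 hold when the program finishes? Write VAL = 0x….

0: ✓ CMP  NZCV=1000
1: ✓ MOVNE  r1←0xdd
2: · SUBCS
3: ✓ CMP  NZCV=0010
4: ✓ SUBGT  r1←0xa8
5: ✓ ADDVC  r0←0x16

VAL = 0xa8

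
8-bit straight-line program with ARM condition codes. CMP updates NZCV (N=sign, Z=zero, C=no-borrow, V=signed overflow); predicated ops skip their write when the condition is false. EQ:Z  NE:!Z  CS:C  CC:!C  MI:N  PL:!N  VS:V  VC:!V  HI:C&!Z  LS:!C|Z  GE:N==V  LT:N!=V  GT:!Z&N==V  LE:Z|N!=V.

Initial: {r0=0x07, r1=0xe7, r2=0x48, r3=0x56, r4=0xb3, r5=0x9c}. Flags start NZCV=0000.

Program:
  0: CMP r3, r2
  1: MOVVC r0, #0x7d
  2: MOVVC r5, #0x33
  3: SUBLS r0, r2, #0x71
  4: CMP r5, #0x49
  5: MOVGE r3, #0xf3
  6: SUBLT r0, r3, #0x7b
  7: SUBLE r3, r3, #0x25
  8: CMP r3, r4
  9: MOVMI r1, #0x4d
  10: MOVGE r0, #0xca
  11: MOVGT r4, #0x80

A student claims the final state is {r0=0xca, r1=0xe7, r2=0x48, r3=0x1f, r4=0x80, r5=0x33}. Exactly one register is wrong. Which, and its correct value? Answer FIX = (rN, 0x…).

[0] flags=0010 → (cmp)
[1] flags=0010 VC?T → r0=0x7d
[2] flags=0010 VC?T → r5=0x33
[3] flags=0010 LS?F → skip
[4] flags=1000 → (cmp)
[5] flags=1000 GE?F → skip
[6] flags=1000 LT?T → r0=0xdb
[7] flags=1000 LE?T → r3=0x31
[8] flags=0000 → (cmp)
[9] flags=0000 MI?F → skip
[10] flags=0000 GE?T → r0=0xca
[11] flags=0000 GT?T → r4=0x80

FIX = (r3, 0x31)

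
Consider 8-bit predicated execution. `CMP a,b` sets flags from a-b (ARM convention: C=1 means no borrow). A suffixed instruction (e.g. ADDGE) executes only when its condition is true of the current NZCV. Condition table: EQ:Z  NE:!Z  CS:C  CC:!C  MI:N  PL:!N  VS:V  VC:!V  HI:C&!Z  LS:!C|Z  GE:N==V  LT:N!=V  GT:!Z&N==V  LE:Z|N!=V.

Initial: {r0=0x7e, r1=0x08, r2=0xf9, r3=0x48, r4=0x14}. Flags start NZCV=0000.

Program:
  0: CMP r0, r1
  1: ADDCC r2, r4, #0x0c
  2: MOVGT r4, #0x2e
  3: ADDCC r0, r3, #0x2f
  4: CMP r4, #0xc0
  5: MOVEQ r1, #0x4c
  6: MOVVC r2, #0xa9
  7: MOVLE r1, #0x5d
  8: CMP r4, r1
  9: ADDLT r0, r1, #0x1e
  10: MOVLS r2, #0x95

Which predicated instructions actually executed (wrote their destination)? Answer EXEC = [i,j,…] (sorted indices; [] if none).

[0] flags=0010 → (cmp)
[1] flags=0010 CC?F → skip
[2] flags=0010 GT?T → r4=0x2e
[3] flags=0010 CC?F → skip
[4] flags=0000 → (cmp)
[5] flags=0000 EQ?F → skip
[6] flags=0000 VC?T → r2=0xa9
[7] flags=0000 LE?F → skip
[8] flags=0010 → (cmp)
[9] flags=0010 LT?F → skip
[10] flags=0010 LS?F → skip

EXEC = [2,6]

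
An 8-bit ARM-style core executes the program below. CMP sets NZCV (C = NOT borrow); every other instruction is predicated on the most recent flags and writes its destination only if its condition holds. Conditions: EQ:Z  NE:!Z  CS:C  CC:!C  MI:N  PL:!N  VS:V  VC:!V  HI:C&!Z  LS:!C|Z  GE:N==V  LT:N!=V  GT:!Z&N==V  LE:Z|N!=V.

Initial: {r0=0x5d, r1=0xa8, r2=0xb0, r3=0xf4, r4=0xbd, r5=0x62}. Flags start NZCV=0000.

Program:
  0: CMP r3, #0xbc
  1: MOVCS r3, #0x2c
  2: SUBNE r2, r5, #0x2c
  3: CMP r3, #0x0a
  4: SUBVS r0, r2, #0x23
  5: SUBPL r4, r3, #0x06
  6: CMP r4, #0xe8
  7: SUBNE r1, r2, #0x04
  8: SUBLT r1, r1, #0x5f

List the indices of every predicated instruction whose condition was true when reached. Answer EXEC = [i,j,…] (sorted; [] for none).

0: ✓ CMP  NZCV=0010
1: ✓ MOVCS  r3←0x2c
2: ✓ SUBNE  r2←0x36
3: ✓ CMP  NZCV=0010
4: · SUBVS
5: ✓ SUBPL  r4←0x26
6: ✓ CMP  NZCV=0000
7: ✓ SUBNE  r1←0x32
8: · SUBLT

EXEC = [1,2,5,7]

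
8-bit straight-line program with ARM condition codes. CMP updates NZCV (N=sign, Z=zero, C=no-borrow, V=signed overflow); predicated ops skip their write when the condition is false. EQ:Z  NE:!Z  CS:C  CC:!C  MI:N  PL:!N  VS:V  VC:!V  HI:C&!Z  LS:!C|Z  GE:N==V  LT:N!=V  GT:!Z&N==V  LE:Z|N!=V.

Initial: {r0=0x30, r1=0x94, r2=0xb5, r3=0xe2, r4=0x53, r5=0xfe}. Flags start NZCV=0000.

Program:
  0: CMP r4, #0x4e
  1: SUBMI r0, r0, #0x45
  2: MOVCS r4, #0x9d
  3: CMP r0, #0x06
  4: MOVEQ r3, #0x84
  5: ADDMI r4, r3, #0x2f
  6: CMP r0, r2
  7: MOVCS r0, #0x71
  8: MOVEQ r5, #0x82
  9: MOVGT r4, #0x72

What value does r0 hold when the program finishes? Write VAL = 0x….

0: ✓ CMP  NZCV=0010
1: · SUBMI
2: ✓ MOVCS  r4←0x9d
3: ✓ CMP  NZCV=0010
4: · MOVEQ
5: · ADDMI
6: ✓ CMP  NZCV=0000
7: · MOVCS
8: · MOVEQ
9: ✓ MOVGT  r4←0x72

VAL = 0x30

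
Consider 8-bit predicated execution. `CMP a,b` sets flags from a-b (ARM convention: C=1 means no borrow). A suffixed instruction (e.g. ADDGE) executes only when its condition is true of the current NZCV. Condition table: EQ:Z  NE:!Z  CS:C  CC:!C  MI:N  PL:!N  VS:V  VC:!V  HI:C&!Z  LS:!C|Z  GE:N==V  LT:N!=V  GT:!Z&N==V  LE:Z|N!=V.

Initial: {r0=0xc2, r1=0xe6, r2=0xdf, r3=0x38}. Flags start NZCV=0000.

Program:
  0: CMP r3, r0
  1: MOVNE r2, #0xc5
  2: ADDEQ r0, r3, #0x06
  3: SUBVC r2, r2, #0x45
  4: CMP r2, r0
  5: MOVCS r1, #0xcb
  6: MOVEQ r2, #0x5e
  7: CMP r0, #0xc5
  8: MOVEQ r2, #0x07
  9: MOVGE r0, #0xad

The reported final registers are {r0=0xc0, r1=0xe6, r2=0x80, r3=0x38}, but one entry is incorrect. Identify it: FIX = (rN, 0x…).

FIX = (r0, 0xc2)

[0] flags=0000 → (cmp)
[1] flags=0000 NE?T → r2=0xc5
[2] flags=0000 EQ?F → skip
[3] flags=0000 VC?T → r2=0x80
[4] flags=1000 → (cmp)
[5] flags=1000 CS?F → skip
[6] flags=1000 EQ?F → skip
[7] flags=1000 → (cmp)
[8] flags=1000 EQ?F → skip
[9] flags=1000 GE?F → skip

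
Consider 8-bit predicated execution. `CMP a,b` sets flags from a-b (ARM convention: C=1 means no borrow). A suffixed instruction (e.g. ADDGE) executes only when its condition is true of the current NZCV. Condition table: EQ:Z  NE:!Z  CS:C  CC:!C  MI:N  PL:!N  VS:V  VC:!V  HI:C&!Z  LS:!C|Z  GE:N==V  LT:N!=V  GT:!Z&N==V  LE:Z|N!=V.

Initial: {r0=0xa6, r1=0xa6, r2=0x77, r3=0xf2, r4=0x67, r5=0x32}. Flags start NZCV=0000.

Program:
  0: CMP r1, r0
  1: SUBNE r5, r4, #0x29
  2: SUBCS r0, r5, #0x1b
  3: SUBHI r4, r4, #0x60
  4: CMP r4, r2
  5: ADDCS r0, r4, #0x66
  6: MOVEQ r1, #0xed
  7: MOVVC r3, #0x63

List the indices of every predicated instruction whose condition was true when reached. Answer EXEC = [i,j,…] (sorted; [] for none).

[0] flags=0110 → (cmp)
[1] flags=0110 NE?F → skip
[2] flags=0110 CS?T → r0=0x17
[3] flags=0110 HI?F → skip
[4] flags=1000 → (cmp)
[5] flags=1000 CS?F → skip
[6] flags=1000 EQ?F → skip
[7] flags=1000 VC?T → r3=0x63

EXEC = [2,7]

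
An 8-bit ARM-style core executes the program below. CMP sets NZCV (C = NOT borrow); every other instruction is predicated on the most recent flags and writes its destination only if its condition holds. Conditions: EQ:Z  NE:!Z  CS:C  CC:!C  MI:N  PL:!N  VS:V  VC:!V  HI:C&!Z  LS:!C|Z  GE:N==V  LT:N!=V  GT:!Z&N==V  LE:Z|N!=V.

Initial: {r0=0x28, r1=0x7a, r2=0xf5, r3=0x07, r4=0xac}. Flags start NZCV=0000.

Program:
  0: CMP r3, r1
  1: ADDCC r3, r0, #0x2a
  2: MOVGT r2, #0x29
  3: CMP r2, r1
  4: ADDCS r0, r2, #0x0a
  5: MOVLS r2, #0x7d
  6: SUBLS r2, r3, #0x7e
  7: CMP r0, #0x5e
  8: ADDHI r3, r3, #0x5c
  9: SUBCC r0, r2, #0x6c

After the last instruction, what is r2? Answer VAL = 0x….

[0] flags=1000 → (cmp)
[1] flags=1000 CC?T → r3=0x52
[2] flags=1000 GT?F → skip
[3] flags=0011 → (cmp)
[4] flags=0011 CS?T → r0=0xff
[5] flags=0011 LS?F → skip
[6] flags=0011 LS?F → skip
[7] flags=1010 → (cmp)
[8] flags=1010 HI?T → r3=0xae
[9] flags=1010 CC?F → skip

VAL = 0xf5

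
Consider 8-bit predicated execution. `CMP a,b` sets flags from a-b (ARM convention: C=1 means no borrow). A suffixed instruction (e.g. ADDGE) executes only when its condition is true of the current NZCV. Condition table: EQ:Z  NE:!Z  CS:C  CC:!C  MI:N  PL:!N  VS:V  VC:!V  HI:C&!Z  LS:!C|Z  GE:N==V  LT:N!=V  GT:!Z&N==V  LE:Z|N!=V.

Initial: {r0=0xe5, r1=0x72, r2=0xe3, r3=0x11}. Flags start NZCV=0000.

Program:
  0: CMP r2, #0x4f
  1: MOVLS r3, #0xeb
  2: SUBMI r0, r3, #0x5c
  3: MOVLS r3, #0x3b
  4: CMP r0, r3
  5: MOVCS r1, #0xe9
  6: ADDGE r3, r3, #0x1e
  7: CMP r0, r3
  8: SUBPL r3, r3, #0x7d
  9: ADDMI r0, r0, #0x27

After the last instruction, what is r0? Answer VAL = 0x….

VAL = 0xdc

[0] flags=1010 → (cmp)
[1] flags=1010 LS?F → skip
[2] flags=1010 MI?T → r0=0xb5
[3] flags=1010 LS?F → skip
[4] flags=1010 → (cmp)
[5] flags=1010 CS?T → r1=0xe9
[6] flags=1010 GE?F → skip
[7] flags=1010 → (cmp)
[8] flags=1010 PL?F → skip
[9] flags=1010 MI?T → r0=0xdc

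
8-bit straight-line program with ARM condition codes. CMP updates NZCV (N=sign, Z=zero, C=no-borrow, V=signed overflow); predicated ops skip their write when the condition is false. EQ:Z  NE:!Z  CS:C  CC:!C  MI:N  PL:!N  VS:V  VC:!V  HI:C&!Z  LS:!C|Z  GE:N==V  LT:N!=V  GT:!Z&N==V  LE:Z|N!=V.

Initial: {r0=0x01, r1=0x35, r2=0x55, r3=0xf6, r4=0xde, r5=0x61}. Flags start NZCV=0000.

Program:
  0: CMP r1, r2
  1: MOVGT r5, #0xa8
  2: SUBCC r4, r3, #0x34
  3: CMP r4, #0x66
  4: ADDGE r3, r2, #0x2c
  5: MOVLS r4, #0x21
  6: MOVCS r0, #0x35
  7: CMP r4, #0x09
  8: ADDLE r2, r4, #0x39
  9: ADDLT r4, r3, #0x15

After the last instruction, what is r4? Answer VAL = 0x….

[0] flags=1000 → (cmp)
[1] flags=1000 GT?F → skip
[2] flags=1000 CC?T → r4=0xc2
[3] flags=0011 → (cmp)
[4] flags=0011 GE?F → skip
[5] flags=0011 LS?F → skip
[6] flags=0011 CS?T → r0=0x35
[7] flags=1010 → (cmp)
[8] flags=1010 LE?T → r2=0xfb
[9] flags=1010 LT?T → r4=0x0b

VAL = 0x0b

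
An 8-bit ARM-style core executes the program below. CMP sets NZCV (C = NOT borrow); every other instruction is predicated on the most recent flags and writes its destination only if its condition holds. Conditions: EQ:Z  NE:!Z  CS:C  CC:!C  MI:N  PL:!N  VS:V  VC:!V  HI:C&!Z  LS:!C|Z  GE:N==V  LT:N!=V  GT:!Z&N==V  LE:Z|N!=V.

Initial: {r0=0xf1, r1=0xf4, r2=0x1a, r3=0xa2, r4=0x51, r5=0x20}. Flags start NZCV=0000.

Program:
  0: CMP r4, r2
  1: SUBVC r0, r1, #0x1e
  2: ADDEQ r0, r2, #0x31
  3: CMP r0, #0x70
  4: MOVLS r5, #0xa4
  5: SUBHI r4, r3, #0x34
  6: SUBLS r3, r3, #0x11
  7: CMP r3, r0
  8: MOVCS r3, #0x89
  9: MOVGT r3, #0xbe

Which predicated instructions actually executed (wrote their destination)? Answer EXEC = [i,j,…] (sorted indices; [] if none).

0: ✓ CMP  NZCV=0010
1: ✓ SUBVC  r0←0xd6
2: · ADDEQ
3: ✓ CMP  NZCV=0011
4: · MOVLS
5: ✓ SUBHI  r4←0x6e
6: · SUBLS
7: ✓ CMP  NZCV=1000
8: · MOVCS
9: · MOVGT

EXEC = [1,5]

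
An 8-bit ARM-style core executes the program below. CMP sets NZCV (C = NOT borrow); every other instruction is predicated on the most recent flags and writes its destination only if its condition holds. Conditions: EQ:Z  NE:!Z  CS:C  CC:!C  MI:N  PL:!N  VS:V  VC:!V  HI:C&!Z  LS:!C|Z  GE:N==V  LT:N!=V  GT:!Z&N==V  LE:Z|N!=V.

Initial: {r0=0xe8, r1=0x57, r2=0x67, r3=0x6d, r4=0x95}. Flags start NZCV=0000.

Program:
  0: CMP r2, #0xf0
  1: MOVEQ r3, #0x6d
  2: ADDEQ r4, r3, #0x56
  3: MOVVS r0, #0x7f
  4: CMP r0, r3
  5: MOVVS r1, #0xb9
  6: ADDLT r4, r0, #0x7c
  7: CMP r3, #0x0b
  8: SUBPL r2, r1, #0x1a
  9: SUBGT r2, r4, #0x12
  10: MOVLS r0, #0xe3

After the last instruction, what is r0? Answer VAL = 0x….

VAL = 0xe8

[0] flags=0000 → (cmp)
[1] flags=0000 EQ?F → skip
[2] flags=0000 EQ?F → skip
[3] flags=0000 VS?F → skip
[4] flags=0011 → (cmp)
[5] flags=0011 VS?T → r1=0xb9
[6] flags=0011 LT?T → r4=0x64
[7] flags=0010 → (cmp)
[8] flags=0010 PL?T → r2=0x9f
[9] flags=0010 GT?T → r2=0x52
[10] flags=0010 LS?F → skip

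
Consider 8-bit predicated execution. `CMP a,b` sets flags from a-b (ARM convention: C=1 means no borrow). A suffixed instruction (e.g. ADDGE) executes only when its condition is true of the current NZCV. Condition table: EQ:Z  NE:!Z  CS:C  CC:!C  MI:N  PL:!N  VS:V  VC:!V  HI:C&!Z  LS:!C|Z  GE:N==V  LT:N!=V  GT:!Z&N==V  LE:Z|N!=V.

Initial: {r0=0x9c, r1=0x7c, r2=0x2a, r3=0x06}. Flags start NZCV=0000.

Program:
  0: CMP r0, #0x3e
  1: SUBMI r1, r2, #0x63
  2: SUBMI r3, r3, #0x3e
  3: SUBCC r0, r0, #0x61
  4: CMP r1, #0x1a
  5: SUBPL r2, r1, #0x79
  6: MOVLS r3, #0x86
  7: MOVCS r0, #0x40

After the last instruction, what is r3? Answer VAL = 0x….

VAL = 0x06

0: ✓ CMP  NZCV=0011
1: · SUBMI
2: · SUBMI
3: · SUBCC
4: ✓ CMP  NZCV=0010
5: ✓ SUBPL  r2←0x03
6: · MOVLS
7: ✓ MOVCS  r0←0x40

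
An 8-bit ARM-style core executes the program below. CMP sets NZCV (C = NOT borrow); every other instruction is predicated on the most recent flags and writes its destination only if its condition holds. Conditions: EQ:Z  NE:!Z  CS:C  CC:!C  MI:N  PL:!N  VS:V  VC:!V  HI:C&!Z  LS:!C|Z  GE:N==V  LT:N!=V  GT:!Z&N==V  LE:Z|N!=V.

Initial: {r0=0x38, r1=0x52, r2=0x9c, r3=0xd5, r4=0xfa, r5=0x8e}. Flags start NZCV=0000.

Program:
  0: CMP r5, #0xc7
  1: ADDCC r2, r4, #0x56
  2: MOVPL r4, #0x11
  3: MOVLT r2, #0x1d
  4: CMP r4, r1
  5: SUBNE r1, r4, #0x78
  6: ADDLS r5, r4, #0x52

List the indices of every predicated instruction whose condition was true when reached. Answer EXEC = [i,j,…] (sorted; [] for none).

EXEC = [1,3,5]

[0] flags=1000 → (cmp)
[1] flags=1000 CC?T → r2=0x50
[2] flags=1000 PL?F → skip
[3] flags=1000 LT?T → r2=0x1d
[4] flags=1010 → (cmp)
[5] flags=1010 NE?T → r1=0x82
[6] flags=1010 LS?F → skip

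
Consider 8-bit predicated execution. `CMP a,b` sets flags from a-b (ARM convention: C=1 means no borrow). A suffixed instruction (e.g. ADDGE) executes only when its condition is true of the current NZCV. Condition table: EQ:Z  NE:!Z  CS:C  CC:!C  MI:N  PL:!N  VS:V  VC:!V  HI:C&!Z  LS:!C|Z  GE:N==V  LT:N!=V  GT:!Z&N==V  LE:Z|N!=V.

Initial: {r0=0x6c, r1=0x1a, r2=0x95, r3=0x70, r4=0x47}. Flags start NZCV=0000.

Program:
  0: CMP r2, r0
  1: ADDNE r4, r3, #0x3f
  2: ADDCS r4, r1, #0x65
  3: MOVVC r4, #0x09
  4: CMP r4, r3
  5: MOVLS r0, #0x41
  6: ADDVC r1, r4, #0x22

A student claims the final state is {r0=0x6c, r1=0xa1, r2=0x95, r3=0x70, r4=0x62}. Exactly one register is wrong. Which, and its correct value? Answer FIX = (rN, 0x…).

FIX = (r4, 0x7f)

[0] flags=0011 → (cmp)
[1] flags=0011 NE?T → r4=0xaf
[2] flags=0011 CS?T → r4=0x7f
[3] flags=0011 VC?F → skip
[4] flags=0010 → (cmp)
[5] flags=0010 LS?F → skip
[6] flags=0010 VC?T → r1=0xa1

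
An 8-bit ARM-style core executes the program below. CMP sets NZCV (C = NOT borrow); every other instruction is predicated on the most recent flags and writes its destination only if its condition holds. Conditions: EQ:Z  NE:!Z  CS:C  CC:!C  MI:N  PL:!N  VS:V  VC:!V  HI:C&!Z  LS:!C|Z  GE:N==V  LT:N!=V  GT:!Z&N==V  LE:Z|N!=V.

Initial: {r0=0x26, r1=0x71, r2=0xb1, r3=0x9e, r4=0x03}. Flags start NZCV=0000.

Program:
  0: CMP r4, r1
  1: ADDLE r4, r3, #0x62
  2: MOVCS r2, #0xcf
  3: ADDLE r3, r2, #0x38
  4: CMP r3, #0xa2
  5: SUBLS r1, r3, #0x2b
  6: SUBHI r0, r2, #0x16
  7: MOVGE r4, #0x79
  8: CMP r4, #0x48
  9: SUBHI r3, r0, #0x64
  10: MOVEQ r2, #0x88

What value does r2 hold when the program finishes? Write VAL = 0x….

[0] flags=1000 → (cmp)
[1] flags=1000 LE?T → r4=0x00
[2] flags=1000 CS?F → skip
[3] flags=1000 LE?T → r3=0xe9
[4] flags=0010 → (cmp)
[5] flags=0010 LS?F → skip
[6] flags=0010 HI?T → r0=0x9b
[7] flags=0010 GE?T → r4=0x79
[8] flags=0010 → (cmp)
[9] flags=0010 HI?T → r3=0x37
[10] flags=0010 EQ?F → skip

VAL = 0xb1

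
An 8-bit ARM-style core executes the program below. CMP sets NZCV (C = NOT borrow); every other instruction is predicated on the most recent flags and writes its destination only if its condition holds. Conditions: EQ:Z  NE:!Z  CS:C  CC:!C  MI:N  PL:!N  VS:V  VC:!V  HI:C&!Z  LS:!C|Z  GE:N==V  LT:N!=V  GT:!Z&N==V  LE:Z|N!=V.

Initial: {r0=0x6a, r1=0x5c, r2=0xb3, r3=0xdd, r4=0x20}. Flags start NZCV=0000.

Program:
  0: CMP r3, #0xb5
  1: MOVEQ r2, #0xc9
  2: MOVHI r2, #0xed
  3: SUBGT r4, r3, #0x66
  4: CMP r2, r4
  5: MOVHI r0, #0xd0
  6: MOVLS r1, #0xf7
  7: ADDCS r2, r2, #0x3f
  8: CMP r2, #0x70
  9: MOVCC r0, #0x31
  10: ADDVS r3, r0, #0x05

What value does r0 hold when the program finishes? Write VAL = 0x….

[0] flags=0010 → (cmp)
[1] flags=0010 EQ?F → skip
[2] flags=0010 HI?T → r2=0xed
[3] flags=0010 GT?T → r4=0x77
[4] flags=0011 → (cmp)
[5] flags=0011 HI?T → r0=0xd0
[6] flags=0011 LS?F → skip
[7] flags=0011 CS?T → r2=0x2c
[8] flags=1000 → (cmp)
[9] flags=1000 CC?T → r0=0x31
[10] flags=1000 VS?F → skip

VAL = 0x31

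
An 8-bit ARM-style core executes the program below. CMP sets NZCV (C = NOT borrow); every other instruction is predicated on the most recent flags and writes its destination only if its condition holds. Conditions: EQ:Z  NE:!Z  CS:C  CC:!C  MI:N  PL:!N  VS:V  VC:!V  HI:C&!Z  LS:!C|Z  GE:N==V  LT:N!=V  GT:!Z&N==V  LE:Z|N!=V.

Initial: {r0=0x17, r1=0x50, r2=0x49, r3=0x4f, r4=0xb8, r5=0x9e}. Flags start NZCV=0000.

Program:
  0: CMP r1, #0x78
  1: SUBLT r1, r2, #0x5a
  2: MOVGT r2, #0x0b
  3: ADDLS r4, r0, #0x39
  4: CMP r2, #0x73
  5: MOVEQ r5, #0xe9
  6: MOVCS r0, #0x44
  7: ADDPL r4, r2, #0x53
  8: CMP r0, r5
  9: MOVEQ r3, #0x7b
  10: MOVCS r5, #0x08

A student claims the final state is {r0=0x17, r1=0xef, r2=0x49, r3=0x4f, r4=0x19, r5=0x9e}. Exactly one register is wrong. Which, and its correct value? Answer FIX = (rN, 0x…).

FIX = (r4, 0x50)

[0] flags=1000 → (cmp)
[1] flags=1000 LT?T → r1=0xef
[2] flags=1000 GT?F → skip
[3] flags=1000 LS?T → r4=0x50
[4] flags=1000 → (cmp)
[5] flags=1000 EQ?F → skip
[6] flags=1000 CS?F → skip
[7] flags=1000 PL?F → skip
[8] flags=0000 → (cmp)
[9] flags=0000 EQ?F → skip
[10] flags=0000 CS?F → skip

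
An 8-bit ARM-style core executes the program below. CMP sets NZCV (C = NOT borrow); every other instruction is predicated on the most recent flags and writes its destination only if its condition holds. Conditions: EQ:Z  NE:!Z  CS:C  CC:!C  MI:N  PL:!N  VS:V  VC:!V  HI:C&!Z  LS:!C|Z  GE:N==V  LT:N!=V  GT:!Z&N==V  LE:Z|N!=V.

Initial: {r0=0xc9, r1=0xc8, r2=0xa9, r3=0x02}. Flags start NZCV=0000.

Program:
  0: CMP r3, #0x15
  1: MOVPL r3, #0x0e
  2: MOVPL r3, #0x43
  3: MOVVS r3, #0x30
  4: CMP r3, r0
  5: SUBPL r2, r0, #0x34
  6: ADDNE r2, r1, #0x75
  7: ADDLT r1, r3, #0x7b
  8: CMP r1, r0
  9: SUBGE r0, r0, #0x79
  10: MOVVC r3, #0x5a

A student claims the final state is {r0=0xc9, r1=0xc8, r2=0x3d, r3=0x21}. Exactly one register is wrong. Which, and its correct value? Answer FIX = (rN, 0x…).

FIX = (r3, 0x5a)

[0] flags=1000 → (cmp)
[1] flags=1000 PL?F → skip
[2] flags=1000 PL?F → skip
[3] flags=1000 VS?F → skip
[4] flags=0000 → (cmp)
[5] flags=0000 PL?T → r2=0x95
[6] flags=0000 NE?T → r2=0x3d
[7] flags=0000 LT?F → skip
[8] flags=1000 → (cmp)
[9] flags=1000 GE?F → skip
[10] flags=1000 VC?T → r3=0x5a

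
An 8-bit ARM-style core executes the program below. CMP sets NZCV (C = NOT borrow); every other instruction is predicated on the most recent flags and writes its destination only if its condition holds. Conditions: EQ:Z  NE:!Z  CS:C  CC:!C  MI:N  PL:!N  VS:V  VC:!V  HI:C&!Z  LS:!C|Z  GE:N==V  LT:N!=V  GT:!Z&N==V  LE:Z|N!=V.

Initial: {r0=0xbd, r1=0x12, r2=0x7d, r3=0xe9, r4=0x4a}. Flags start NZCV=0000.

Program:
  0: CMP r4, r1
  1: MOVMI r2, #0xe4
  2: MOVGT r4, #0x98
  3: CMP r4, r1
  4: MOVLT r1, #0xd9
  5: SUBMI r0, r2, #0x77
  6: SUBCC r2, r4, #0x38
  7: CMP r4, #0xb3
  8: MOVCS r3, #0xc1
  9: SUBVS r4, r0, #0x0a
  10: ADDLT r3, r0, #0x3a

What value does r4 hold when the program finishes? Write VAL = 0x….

0: ✓ CMP  NZCV=0010
1: · MOVMI
2: ✓ MOVGT  r4←0x98
3: ✓ CMP  NZCV=1010
4: ✓ MOVLT  r1←0xd9
5: ✓ SUBMI  r0←0x06
6: · SUBCC
7: ✓ CMP  NZCV=1000
8: · MOVCS
9: · SUBVS
10: ✓ ADDLT  r3←0x40

VAL = 0x98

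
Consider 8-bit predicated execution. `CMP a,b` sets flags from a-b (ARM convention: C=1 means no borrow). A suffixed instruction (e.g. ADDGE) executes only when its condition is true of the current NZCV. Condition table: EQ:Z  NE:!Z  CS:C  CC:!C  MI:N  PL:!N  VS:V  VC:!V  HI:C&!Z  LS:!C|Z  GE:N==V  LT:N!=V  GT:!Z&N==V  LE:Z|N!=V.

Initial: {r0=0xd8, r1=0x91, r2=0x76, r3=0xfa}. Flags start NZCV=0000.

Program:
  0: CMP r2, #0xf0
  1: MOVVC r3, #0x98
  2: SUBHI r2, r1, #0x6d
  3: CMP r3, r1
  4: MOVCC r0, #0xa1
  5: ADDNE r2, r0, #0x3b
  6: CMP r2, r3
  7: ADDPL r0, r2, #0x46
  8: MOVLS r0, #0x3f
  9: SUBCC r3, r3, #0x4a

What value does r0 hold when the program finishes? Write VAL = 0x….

VAL = 0x3f

0: ✓ CMP  NZCV=1001
1: · MOVVC
2: · SUBHI
3: ✓ CMP  NZCV=0010
4: · MOVCC
5: ✓ ADDNE  r2←0x13
6: ✓ CMP  NZCV=0000
7: ✓ ADDPL  r0←0x59
8: ✓ MOVLS  r0←0x3f
9: ✓ SUBCC  r3←0xb0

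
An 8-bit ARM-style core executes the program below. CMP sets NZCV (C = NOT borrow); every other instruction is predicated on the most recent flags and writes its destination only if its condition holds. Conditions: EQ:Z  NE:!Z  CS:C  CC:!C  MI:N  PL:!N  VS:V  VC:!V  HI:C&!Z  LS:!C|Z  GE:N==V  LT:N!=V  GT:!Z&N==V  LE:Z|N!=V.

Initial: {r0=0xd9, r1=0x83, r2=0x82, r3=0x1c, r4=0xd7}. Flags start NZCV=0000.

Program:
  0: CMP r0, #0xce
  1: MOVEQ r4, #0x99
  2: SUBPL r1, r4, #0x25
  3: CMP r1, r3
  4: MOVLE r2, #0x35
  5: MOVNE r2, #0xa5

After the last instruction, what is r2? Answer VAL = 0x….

0: ✓ CMP  NZCV=0010
1: · MOVEQ
2: ✓ SUBPL  r1←0xb2
3: ✓ CMP  NZCV=1010
4: ✓ MOVLE  r2←0x35
5: ✓ MOVNE  r2←0xa5

VAL = 0xa5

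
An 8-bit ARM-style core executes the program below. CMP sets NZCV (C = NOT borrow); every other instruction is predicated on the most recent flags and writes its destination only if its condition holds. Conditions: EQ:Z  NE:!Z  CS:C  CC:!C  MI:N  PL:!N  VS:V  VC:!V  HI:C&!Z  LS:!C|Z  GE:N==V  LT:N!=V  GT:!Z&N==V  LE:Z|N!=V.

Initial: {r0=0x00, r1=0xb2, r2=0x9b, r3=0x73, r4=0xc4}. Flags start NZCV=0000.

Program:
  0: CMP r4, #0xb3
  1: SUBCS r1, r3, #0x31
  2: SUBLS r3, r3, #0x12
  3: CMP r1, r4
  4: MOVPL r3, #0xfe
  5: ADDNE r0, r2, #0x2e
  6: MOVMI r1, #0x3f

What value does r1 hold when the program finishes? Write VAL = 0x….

0: ✓ CMP  NZCV=0010
1: ✓ SUBCS  r1←0x42
2: · SUBLS
3: ✓ CMP  NZCV=0000
4: ✓ MOVPL  r3←0xfe
5: ✓ ADDNE  r0←0xc9
6: · MOVMI

VAL = 0x42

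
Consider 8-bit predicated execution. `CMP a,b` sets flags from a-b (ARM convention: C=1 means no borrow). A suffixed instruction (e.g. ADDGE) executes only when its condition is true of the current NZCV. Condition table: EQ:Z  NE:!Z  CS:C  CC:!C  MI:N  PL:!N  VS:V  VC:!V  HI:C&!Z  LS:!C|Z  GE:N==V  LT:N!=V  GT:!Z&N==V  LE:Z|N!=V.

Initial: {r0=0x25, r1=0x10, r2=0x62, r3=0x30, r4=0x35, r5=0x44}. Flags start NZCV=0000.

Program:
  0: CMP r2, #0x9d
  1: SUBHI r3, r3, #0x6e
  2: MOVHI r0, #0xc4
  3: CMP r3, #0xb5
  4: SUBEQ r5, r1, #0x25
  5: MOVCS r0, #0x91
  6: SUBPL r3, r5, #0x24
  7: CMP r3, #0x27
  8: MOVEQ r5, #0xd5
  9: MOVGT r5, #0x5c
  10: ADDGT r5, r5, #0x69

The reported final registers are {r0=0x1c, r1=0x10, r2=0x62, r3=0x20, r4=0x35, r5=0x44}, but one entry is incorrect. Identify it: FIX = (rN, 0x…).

[0] flags=1001 → (cmp)
[1] flags=1001 HI?F → skip
[2] flags=1001 HI?F → skip
[3] flags=0000 → (cmp)
[4] flags=0000 EQ?F → skip
[5] flags=0000 CS?F → skip
[6] flags=0000 PL?T → r3=0x20
[7] flags=1000 → (cmp)
[8] flags=1000 EQ?F → skip
[9] flags=1000 GT?F → skip
[10] flags=1000 GT?F → skip

FIX = (r0, 0x25)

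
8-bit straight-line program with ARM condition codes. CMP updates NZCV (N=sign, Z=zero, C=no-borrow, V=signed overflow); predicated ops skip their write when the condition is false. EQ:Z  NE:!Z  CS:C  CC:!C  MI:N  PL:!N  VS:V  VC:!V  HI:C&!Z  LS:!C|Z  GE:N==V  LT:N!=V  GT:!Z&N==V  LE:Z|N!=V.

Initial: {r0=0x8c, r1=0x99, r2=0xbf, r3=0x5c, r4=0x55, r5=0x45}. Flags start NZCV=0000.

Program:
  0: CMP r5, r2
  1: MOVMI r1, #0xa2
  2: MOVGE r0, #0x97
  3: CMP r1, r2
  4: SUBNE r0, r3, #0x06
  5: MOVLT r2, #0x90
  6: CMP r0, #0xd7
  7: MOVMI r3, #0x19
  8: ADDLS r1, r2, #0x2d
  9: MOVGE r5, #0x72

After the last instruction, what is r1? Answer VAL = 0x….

0: ✓ CMP  NZCV=1001
1: ✓ MOVMI  r1←0xa2
2: ✓ MOVGE  r0←0x97
3: ✓ CMP  NZCV=1000
4: ✓ SUBNE  r0←0x56
5: ✓ MOVLT  r2←0x90
6: ✓ CMP  NZCV=0000
7: · MOVMI
8: ✓ ADDLS  r1←0xbd
9: ✓ MOVGE  r5←0x72

VAL = 0xbd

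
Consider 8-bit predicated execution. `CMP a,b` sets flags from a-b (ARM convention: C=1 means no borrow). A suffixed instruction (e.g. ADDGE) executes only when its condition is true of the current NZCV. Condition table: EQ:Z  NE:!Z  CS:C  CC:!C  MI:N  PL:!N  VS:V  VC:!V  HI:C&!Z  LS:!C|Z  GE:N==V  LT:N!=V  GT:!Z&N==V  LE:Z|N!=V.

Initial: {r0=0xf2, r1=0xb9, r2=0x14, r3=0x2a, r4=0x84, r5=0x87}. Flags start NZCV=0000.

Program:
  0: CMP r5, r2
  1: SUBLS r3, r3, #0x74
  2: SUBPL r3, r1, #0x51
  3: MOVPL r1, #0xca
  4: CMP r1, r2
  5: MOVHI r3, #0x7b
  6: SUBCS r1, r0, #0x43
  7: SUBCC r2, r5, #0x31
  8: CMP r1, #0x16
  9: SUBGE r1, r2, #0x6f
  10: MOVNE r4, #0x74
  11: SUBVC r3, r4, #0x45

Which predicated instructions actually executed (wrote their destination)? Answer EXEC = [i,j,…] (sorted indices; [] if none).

0: ✓ CMP  NZCV=0011
1: · SUBLS
2: ✓ SUBPL  r3←0x68
3: ✓ MOVPL  r1←0xca
4: ✓ CMP  NZCV=1010
5: ✓ MOVHI  r3←0x7b
6: ✓ SUBCS  r1←0xaf
7: · SUBCC
8: ✓ CMP  NZCV=1010
9: · SUBGE
10: ✓ MOVNE  r4←0x74
11: ✓ SUBVC  r3←0x2f

EXEC = [2,3,5,6,10,11]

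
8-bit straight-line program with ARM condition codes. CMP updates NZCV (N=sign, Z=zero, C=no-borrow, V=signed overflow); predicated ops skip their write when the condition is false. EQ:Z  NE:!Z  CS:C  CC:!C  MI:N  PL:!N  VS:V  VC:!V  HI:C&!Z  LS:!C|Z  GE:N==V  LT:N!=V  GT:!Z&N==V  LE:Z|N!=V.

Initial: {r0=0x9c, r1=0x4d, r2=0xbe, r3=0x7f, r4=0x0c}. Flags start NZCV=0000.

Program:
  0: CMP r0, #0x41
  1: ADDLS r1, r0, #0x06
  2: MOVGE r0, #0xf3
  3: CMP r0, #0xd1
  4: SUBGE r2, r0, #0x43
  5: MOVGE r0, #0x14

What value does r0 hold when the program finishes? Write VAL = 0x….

0: ✓ CMP  NZCV=0011
1: · ADDLS
2: · MOVGE
3: ✓ CMP  NZCV=1000
4: · SUBGE
5: · MOVGE

VAL = 0x9c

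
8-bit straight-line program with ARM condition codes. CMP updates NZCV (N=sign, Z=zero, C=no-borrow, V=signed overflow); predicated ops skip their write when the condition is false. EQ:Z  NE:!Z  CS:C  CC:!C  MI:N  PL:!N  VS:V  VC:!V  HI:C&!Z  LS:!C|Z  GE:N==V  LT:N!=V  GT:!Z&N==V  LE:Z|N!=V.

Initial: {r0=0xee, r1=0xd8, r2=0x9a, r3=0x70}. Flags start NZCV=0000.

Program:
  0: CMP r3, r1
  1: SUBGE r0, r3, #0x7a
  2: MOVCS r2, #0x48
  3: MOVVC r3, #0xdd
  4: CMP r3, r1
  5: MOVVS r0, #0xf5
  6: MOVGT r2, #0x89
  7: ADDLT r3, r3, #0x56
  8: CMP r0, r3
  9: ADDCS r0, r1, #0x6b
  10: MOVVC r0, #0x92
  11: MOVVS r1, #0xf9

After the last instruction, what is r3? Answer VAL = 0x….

VAL = 0x70

[0] flags=1001 → (cmp)
[1] flags=1001 GE?T → r0=0xf6
[2] flags=1001 CS?F → skip
[3] flags=1001 VC?F → skip
[4] flags=1001 → (cmp)
[5] flags=1001 VS?T → r0=0xf5
[6] flags=1001 GT?T → r2=0x89
[7] flags=1001 LT?F → skip
[8] flags=1010 → (cmp)
[9] flags=1010 CS?T → r0=0x43
[10] flags=1010 VC?T → r0=0x92
[11] flags=1010 VS?F → skip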